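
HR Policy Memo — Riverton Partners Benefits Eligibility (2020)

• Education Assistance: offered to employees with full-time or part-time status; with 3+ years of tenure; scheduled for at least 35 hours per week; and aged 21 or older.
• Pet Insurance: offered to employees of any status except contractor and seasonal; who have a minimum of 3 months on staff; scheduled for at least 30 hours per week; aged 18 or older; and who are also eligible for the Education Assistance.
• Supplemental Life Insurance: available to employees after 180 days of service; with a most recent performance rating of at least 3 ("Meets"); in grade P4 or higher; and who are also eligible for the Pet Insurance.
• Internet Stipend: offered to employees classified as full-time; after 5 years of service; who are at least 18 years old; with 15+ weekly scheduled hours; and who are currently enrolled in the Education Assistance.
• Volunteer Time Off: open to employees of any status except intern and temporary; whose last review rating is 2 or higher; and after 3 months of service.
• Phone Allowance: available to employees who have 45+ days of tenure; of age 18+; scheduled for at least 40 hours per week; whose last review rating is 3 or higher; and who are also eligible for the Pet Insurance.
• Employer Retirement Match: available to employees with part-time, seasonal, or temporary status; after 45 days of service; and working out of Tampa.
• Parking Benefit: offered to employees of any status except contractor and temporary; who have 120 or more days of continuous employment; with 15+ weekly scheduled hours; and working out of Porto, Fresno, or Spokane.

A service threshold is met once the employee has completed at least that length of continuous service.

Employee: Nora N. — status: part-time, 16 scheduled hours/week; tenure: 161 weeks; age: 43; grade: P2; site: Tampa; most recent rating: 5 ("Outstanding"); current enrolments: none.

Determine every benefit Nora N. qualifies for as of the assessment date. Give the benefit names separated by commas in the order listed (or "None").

Volunteer Time Off, Employer Retirement Match

Education Assistance — status part-time ✓; service 161 weeks ≥ 3 years (≈1095 days) ✓; 16 hrs/wk < 35 ✗ → not eligible.
Pet Insurance — status part-time ✓ (not excluded); service 161 weeks ≥ 3 months (≈90 days) ✓; 16 hrs/wk < 30 ✗ → not eligible.
Supplemental Life Insurance — service 161 weeks ≥ 180 days ✓; rating 5 ≥ 3 ✓; grade P2 < P4 ✗ → not eligible.
Internet Stipend — status part-time ✗ (requires full-time) → not eligible.
Volunteer Time Off — status part-time ✓ (not excluded); rating 5 ≥ 2 ✓; service 161 weeks ≥ 3 months (≈90 days) ✓ → eligible.
Phone Allowance — service 161 weeks ≥ 45 days ✓; age 43 ≥ 18 ✓; 16 hrs/wk < 40 ✗ → not eligible.
Employer Retirement Match — status part-time ✓; service 161 weeks ≥ 45 days ✓; site Tampa ✓ → eligible.
Parking Benefit — status part-time ✓ (not excluded); service 161 weeks ≥ 120 days ✓; 16 hrs/wk ≥ 15 ✓; site Tampa ✗ (not Porto, Fresno, or Spokane) → not eligible.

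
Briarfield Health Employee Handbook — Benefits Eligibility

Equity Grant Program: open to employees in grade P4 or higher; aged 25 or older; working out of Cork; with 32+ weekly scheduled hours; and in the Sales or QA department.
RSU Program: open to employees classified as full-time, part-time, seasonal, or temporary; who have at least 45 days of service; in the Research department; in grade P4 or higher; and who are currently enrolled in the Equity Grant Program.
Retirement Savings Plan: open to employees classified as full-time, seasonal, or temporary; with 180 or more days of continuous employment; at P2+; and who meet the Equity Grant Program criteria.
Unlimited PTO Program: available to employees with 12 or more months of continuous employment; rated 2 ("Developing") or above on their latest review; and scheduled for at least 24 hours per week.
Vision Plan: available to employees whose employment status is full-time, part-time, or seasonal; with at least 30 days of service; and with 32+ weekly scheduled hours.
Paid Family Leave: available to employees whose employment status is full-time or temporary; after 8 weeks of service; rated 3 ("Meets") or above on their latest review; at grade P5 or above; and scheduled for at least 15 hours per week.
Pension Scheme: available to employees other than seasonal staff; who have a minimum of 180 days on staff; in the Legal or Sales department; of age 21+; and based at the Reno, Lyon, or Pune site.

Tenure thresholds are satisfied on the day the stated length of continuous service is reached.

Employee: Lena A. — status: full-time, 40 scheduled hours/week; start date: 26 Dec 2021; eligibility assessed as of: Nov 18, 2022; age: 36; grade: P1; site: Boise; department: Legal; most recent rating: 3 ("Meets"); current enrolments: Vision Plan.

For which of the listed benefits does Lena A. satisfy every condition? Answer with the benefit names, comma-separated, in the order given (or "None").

Vision Plan

Service from 26 Dec 2021 to Nov 18, 2022: 327 days.
Equity Grant Program — grade P1 < P4 ✗ → not eligible.
RSU Program — status full-time ✓; service 327 days ≥ 45 days ✓; dept Legal ✗ → not eligible.
Retirement Savings Plan — status full-time ✓; service 327 days ≥ 180 days ✓; grade P1 < P2 ✗ → not eligible.
Unlimited PTO Program — service 327 days < 12 months (≈360 days) ✗ → not eligible.
Vision Plan — status full-time ✓; service 327 days ≥ 30 days ✓; 40 hrs/wk ≥ 32 ✓ → eligible.
Paid Family Leave — status full-time ✓; service 327 days ≥ 8 weeks (≈56 days) ✓; rating 3 ≥ 3 ✓; grade P1 < P5 ✗ → not eligible.
Pension Scheme — status full-time ✓ (not excluded); service 327 days ≥ 180 days ✓; dept Legal ✓; age 36 ≥ 21 ✓; site Boise ✗ (not Reno, Lyon, or Pune) → not eligible.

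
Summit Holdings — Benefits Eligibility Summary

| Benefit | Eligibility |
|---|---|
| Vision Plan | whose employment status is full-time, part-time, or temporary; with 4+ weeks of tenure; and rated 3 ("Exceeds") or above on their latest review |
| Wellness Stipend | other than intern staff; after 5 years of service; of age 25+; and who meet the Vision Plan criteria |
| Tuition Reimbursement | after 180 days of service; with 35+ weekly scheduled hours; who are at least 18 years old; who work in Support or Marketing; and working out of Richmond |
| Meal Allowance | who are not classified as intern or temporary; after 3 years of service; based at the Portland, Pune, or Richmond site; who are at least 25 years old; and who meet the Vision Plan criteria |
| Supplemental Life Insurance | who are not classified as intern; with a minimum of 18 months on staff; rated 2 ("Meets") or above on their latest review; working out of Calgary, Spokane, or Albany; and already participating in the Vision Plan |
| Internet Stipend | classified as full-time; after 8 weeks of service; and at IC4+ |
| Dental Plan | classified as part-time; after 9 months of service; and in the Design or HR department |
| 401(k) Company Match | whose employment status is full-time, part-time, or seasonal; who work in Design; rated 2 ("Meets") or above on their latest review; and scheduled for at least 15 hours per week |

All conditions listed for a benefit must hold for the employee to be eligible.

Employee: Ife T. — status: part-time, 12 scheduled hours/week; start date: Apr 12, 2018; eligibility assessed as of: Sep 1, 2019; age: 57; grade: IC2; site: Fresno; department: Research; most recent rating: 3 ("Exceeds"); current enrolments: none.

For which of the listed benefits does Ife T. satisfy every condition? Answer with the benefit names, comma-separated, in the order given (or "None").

Service from Apr 12, 2018 to Sep 1, 2019: 507 days.
Vision Plan — status part-time ✓; service 507 days ≥ 4 weeks (≈28 days) ✓; rating 3 ≥ 3 ✓ → eligible.
Wellness Stipend — status part-time ✓ (not excluded); service 507 days < 5 years (≈1825 days) ✗ → not eligible.
Tuition Reimbursement — service 507 days ≥ 180 days ✓; 12 hrs/wk < 35 ✗ → not eligible.
Meal Allowance — status part-time ✓ (not excluded); service 507 days < 3 years (≈1095 days) ✗ → not eligible.
Supplemental Life Insurance — status part-time ✓ (not excluded); service 507 days < 18 months (≈540 days) ✗ → not eligible.
Internet Stipend — status part-time ✗ (requires full-time) → not eligible.
Dental Plan — status part-time ✓; service 507 days ≥ 9 months (≈270 days) ✓; dept Research ✗ → not eligible.
401(k) Company Match — status part-time ✓; dept Research ✗ → not eligible.

Vision Plan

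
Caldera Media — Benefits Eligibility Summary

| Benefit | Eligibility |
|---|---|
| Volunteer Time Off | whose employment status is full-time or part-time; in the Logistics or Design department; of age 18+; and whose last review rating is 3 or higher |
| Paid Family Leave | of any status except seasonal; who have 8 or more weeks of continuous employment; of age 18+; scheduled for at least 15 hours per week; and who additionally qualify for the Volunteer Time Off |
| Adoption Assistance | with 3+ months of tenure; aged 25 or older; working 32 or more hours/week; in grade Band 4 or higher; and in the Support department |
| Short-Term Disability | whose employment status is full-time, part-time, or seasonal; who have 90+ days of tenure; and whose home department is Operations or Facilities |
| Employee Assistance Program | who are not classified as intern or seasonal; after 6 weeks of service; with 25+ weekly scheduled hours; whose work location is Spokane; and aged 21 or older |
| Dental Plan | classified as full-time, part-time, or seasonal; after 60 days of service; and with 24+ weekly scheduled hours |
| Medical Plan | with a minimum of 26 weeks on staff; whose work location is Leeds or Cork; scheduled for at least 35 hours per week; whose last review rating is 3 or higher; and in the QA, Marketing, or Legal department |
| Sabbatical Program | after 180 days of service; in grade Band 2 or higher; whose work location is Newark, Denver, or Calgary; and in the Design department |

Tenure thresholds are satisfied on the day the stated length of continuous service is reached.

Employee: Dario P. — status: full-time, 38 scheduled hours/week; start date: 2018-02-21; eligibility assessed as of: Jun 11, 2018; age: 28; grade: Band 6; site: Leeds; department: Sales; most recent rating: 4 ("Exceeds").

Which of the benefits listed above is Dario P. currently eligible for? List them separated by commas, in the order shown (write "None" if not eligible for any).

Service from 2018-02-21 to Jun 11, 2018: 110 days.
Volunteer Time Off — status full-time ✓; dept Sales ✗ → not eligible.
Paid Family Leave — status full-time ✓ (not excluded); service 110 days ≥ 8 weeks (≈56 days) ✓; age 28 ≥ 18 ✓; 38 hrs/wk ≥ 15 ✓; not eligible for Volunteer Time Off ✗ → not eligible.
Adoption Assistance — service 110 days ≥ 3 months (≈90 days) ✓; age 28 ≥ 25 ✓; 38 hrs/wk ≥ 32 ✓; grade Band 6 ≥ Band 4 ✓; dept Sales ✗ → not eligible.
Short-Term Disability — status full-time ✓; service 110 days ≥ 90 days ✓; dept Sales ✗ → not eligible.
Employee Assistance Program — status full-time ✓ (not excluded); service 110 days ≥ 6 weeks (≈42 days) ✓; 38 hrs/wk ≥ 25 ✓; site Leeds ✗ (not Spokane) → not eligible.
Dental Plan — status full-time ✓; service 110 days ≥ 60 days ✓; 38 hrs/wk ≥ 24 ✓ → eligible.
Medical Plan — service 110 days < 26 weeks (≈182 days) ✗ → not eligible.
Sabbatical Program — service 110 days < 180 days ✗ → not eligible.

Dental Plan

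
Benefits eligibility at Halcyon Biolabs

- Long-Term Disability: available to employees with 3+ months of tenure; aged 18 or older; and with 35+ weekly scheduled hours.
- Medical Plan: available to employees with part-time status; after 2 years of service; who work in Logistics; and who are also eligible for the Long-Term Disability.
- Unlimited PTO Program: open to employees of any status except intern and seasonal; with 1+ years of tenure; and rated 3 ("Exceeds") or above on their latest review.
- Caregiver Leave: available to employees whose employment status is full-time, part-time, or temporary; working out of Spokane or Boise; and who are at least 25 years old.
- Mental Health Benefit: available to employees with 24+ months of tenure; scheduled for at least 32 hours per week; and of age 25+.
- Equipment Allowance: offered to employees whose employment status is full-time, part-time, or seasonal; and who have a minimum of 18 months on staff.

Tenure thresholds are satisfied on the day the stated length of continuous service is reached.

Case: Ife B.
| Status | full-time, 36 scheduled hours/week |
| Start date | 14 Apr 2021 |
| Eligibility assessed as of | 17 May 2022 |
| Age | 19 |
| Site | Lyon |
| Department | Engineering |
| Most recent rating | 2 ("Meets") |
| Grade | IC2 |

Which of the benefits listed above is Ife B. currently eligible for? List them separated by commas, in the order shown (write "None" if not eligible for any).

Long-Term Disability

Service from 14 Apr 2021 to 17 May 2022: 398 days.
Long-Term Disability — service 398 days ≥ 3 months (≈90 days) ✓; age 19 ≥ 18 ✓; 36 hrs/wk ≥ 35 ✓ → eligible.
Medical Plan — status full-time ✗ (requires part-time) → not eligible.
Unlimited PTO Program — status full-time ✓ (not excluded); service 398 days ≥ 1 year (≈365 days) ✓; rating 2 < 3 ✗ → not eligible.
Caregiver Leave — status full-time ✓; site Lyon ✗ (not Spokane or Boise) → not eligible.
Mental Health Benefit — service 398 days < 24 months (≈720 days) ✗ → not eligible.
Equipment Allowance — status full-time ✓; service 398 days < 18 months (≈540 days) ✗ → not eligible.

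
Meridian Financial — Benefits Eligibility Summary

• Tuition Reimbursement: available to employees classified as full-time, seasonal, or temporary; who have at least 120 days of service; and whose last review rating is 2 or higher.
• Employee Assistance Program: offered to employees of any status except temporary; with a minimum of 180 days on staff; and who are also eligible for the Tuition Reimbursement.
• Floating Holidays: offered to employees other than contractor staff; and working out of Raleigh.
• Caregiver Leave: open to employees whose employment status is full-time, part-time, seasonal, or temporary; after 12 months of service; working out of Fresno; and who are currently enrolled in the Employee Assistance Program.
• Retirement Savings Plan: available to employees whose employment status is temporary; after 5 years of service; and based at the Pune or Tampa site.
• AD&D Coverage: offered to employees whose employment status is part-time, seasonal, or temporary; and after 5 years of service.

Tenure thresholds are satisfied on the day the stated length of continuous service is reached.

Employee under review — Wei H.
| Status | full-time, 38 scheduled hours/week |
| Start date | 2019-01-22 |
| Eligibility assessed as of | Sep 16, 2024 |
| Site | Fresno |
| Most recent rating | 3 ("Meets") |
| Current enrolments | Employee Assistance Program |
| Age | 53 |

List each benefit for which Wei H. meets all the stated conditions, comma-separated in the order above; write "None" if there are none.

Tuition Reimbursement, Employee Assistance Program, Caregiver Leave

Service from 2019-01-22 to Sep 16, 2024: 2064 days.
Tuition Reimbursement — status full-time ✓; service 2064 days ≥ 120 days ✓; rating 3 ≥ 2 ✓ → eligible.
Employee Assistance Program — status full-time ✓ (not excluded); service 2064 days ≥ 180 days ✓; eligible for Tuition Reimbursement ✓ → eligible.
Floating Holidays — status full-time ✓ (not excluded); site Fresno ✗ (not Raleigh) → not eligible.
Caregiver Leave — status full-time ✓; service 2064 days ≥ 12 months (≈360 days) ✓; site Fresno ✓; enrolled in Employee Assistance Program ✓ → eligible.
Retirement Savings Plan — status full-time ✗ (requires temporary) → not eligible.
AD&D Coverage — status full-time ✗ (requires part-time, seasonal, or temporary) → not eligible.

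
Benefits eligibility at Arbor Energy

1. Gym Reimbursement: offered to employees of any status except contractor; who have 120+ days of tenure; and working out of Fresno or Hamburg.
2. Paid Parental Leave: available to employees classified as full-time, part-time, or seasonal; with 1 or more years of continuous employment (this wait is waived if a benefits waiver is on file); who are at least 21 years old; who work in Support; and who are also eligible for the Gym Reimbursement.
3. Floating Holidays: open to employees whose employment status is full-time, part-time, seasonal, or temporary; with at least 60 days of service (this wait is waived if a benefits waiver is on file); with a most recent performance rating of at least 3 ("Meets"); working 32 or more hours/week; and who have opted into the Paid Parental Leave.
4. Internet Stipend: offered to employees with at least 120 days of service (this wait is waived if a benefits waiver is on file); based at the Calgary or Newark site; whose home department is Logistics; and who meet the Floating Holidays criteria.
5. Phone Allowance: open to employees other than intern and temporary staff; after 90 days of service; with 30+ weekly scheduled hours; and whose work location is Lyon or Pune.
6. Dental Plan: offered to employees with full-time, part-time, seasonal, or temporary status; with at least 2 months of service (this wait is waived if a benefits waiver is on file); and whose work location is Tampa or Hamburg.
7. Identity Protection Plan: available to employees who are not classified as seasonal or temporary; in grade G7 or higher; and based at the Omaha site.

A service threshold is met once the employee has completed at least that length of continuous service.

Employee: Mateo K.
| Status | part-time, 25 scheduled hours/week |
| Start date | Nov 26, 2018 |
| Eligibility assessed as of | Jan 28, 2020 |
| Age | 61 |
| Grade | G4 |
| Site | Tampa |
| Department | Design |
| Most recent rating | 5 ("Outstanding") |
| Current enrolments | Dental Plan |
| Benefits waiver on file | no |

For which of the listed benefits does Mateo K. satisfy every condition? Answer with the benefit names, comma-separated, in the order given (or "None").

Dental Plan

Service from Nov 26, 2018 to Jan 28, 2020: 428 days.
Gym Reimbursement — status part-time ✓ (not excluded); service 428 days ≥ 120 days ✓; site Tampa ✗ (not Fresno or Hamburg) → not eligible.
Paid Parental Leave — status part-time ✓; no waiver, service 428 days ≥ 1 year (≈365 days) ✓; age 61 ≥ 21 ✓; dept Design ✗ → not eligible.
Floating Holidays — status part-time ✓; no waiver, service 428 days ≥ 60 days ✓; rating 5 ≥ 3 ✓; 25 hrs/wk < 32 ✗ → not eligible.
Internet Stipend — no waiver, service 428 days ≥ 120 days ✓; site Tampa ✗ (not Calgary or Newark) → not eligible.
Phone Allowance — status part-time ✓ (not excluded); service 428 days ≥ 90 days ✓; 25 hrs/wk < 30 ✗ → not eligible.
Dental Plan — status part-time ✓; no waiver, service 428 days ≥ 2 months (≈60 days) ✓; site Tampa ✓ → eligible.
Identity Protection Plan — status part-time ✓ (not excluded); grade G4 < G7 ✗ → not eligible.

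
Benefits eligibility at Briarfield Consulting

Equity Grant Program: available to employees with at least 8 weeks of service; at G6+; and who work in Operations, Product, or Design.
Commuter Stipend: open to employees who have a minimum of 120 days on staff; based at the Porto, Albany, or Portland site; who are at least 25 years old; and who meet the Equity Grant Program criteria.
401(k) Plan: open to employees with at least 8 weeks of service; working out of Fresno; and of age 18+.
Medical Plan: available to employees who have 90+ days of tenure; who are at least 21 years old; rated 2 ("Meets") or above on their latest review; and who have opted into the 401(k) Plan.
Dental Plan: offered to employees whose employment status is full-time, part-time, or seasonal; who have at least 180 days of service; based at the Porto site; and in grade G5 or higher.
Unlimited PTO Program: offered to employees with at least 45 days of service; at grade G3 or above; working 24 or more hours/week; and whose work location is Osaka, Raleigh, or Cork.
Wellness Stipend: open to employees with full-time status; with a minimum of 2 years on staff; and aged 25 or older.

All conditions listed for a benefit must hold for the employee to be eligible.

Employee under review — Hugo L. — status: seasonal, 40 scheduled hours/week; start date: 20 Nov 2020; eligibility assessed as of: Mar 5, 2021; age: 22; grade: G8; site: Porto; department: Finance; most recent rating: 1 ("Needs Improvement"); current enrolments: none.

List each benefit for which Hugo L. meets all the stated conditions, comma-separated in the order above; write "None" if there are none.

Service from 20 Nov 2020 to Mar 5, 2021: 105 days.
Equity Grant Program — service 105 days ≥ 8 weeks (≈56 days) ✓; grade G8 ≥ G6 ✓; dept Finance ✗ → not eligible.
Commuter Stipend — service 105 days < 120 days ✗ → not eligible.
401(k) Plan — service 105 days ≥ 8 weeks (≈56 days) ✓; site Porto ✗ (not Fresno) → not eligible.
Medical Plan — service 105 days ≥ 90 days ✓; age 22 ≥ 21 ✓; rating 1 < 2 ✗ → not eligible.
Dental Plan — status seasonal ✓; service 105 days < 180 days ✗ → not eligible.
Unlimited PTO Program — service 105 days ≥ 45 days ✓; grade G8 ≥ G3 ✓; 40 hrs/wk ≥ 24 ✓; site Porto ✗ (not Osaka, Raleigh, or Cork) → not eligible.
Wellness Stipend — status seasonal ✗ (requires full-time) → not eligible.

None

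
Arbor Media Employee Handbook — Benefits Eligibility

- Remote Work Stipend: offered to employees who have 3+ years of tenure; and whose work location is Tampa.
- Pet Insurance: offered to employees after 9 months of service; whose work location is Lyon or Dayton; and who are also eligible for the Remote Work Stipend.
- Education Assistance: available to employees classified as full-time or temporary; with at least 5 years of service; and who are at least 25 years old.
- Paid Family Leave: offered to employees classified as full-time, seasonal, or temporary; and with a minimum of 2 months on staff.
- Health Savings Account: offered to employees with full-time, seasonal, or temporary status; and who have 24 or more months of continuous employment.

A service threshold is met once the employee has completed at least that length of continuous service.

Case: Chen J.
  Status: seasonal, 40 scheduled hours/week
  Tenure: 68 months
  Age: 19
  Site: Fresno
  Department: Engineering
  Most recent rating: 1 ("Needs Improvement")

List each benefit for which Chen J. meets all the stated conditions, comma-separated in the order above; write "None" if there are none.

Paid Family Leave, Health Savings Account

Remote Work Stipend — service 68 months ≥ 3 years (≈1095 days) ✓; site Fresno ✗ (not Tampa) → not eligible.
Pet Insurance — service 68 months ≥ 9 months ✓; site Fresno ✗ (not Lyon or Dayton) → not eligible.
Education Assistance — status seasonal ✗ (requires full-time or temporary) → not eligible.
Paid Family Leave — status seasonal ✓; service 68 months ≥ 2 months ✓ → eligible.
Health Savings Account — status seasonal ✓; service 68 months ≥ 24 months ✓ → eligible.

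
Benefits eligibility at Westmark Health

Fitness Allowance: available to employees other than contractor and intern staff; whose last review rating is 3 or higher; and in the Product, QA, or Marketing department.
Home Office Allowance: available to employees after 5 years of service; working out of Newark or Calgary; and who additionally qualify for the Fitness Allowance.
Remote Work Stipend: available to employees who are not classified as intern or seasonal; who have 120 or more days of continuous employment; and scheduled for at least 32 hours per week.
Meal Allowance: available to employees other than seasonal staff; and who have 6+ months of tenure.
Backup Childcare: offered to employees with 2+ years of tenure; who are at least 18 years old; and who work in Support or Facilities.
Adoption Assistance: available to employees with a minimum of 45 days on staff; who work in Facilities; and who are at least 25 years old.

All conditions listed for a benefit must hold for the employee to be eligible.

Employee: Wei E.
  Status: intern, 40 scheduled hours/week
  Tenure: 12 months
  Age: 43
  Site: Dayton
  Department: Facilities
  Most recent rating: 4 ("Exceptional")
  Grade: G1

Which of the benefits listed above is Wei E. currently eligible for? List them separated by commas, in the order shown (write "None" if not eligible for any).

Meal Allowance, Adoption Assistance

Fitness Allowance — status intern ✗ (excluded) → not eligible.
Home Office Allowance — service 12 months < 5 years (≈1825 days) ✗ → not eligible.
Remote Work Stipend — status intern ✗ (excluded) → not eligible.
Meal Allowance — status intern ✓ (not excluded); service 12 months ≥ 6 months ✓ → eligible.
Backup Childcare — service 12 months < 2 years (≈730 days) ✗ → not eligible.
Adoption Assistance — service 12 months ≥ 45 days ✓; dept Facilities ✓; age 43 ≥ 25 ✓ → eligible.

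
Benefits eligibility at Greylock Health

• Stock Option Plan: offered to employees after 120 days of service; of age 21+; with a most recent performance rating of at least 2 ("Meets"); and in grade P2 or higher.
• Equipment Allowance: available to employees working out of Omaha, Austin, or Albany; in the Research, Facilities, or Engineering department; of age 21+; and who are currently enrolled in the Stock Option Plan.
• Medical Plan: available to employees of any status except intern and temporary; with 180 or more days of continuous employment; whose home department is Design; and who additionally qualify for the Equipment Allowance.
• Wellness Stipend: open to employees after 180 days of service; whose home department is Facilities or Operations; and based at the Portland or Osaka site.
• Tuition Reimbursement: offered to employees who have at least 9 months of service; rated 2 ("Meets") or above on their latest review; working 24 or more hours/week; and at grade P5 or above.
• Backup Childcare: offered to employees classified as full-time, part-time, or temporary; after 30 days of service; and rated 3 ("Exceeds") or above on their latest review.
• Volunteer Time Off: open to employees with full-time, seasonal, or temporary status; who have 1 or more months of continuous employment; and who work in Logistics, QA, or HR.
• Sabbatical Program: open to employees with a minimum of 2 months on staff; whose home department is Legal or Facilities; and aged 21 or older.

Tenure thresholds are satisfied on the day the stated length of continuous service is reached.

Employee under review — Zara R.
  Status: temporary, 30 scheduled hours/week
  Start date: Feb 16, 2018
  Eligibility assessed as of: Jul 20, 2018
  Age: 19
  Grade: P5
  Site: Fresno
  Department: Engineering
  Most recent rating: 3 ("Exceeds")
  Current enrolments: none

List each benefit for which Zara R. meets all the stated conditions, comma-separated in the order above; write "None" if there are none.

Service from Feb 16, 2018 to Jul 20, 2018: 154 days.
Stock Option Plan — service 154 days ≥ 120 days ✓; age 19 < 21 ✗ → not eligible.
Equipment Allowance — site Fresno ✗ (not Omaha, Austin, or Albany) → not eligible.
Medical Plan — status temporary ✗ (excluded) → not eligible.
Wellness Stipend — service 154 days < 180 days ✗ → not eligible.
Tuition Reimbursement — service 154 days < 9 months (≈270 days) ✗ → not eligible.
Backup Childcare — status temporary ✓; service 154 days ≥ 30 days ✓; rating 3 ≥ 3 ✓ → eligible.
Volunteer Time Off — status temporary ✓; service 154 days ≥ 1 month (≈30 days) ✓; dept Engineering ✗ → not eligible.
Sabbatical Program — service 154 days ≥ 2 months (≈60 days) ✓; dept Engineering ✗ → not eligible.

Backup Childcare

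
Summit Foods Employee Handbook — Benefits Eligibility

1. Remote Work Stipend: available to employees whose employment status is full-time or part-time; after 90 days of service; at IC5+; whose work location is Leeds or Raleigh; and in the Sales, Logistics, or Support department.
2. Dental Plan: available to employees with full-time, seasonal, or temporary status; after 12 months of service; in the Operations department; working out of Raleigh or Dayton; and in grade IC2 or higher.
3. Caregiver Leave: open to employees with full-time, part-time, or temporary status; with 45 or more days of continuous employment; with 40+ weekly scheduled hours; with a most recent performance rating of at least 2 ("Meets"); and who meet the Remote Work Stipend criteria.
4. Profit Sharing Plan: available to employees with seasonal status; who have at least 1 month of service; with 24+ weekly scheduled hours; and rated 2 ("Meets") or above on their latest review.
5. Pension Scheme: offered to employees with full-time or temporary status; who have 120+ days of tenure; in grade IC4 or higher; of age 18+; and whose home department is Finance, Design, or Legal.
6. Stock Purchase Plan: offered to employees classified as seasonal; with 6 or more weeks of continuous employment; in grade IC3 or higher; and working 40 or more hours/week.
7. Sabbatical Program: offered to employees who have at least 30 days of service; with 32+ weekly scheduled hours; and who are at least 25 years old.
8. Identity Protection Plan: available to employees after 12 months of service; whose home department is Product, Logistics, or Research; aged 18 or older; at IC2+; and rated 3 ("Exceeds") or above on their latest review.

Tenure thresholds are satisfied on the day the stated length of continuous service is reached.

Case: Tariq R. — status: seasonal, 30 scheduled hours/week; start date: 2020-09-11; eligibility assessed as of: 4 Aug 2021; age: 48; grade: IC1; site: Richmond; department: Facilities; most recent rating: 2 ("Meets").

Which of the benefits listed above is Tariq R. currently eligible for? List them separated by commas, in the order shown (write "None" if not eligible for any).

Service from 2020-09-11 to 4 Aug 2021: 327 days.
Remote Work Stipend — status seasonal ✗ (requires full-time or part-time) → not eligible.
Dental Plan — status seasonal ✓; service 327 days < 12 months (≈360 days) ✗ → not eligible.
Caregiver Leave — status seasonal ✗ (requires full-time, part-time, or temporary) → not eligible.
Profit Sharing Plan — status seasonal ✓; service 327 days ≥ 1 month (≈30 days) ✓; 30 hrs/wk ≥ 24 ✓; rating 2 ≥ 2 ✓ → eligible.
Pension Scheme — status seasonal ✗ (requires full-time or temporary) → not eligible.
Stock Purchase Plan — status seasonal ✓; service 327 days ≥ 6 weeks (≈42 days) ✓; grade IC1 < IC3 ✗ → not eligible.
Sabbatical Program — service 327 days ≥ 30 days ✓; 30 hrs/wk < 32 ✗ → not eligible.
Identity Protection Plan — service 327 days < 12 months (≈360 days) ✗ → not eligible.

Profit Sharing Plan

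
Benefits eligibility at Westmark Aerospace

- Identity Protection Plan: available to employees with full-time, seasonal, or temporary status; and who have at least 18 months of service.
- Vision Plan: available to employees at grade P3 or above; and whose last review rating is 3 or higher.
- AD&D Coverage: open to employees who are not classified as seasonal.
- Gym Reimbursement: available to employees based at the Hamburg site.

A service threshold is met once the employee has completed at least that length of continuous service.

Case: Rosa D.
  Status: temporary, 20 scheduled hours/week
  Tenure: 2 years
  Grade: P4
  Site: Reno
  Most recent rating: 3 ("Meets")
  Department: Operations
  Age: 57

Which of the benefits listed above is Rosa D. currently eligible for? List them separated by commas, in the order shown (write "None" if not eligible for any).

Identity Protection Plan, Vision Plan, AD&D Coverage

Identity Protection Plan — status temporary ✓; service 2 years ≥ 18 months (≈540 days) ✓ → eligible.
Vision Plan — grade P4 ≥ P3 ✓; rating 3 ≥ 3 ✓ → eligible.
AD&D Coverage — status temporary ✓ (not excluded) → eligible.
Gym Reimbursement — site Reno ✗ (not Hamburg) → not eligible.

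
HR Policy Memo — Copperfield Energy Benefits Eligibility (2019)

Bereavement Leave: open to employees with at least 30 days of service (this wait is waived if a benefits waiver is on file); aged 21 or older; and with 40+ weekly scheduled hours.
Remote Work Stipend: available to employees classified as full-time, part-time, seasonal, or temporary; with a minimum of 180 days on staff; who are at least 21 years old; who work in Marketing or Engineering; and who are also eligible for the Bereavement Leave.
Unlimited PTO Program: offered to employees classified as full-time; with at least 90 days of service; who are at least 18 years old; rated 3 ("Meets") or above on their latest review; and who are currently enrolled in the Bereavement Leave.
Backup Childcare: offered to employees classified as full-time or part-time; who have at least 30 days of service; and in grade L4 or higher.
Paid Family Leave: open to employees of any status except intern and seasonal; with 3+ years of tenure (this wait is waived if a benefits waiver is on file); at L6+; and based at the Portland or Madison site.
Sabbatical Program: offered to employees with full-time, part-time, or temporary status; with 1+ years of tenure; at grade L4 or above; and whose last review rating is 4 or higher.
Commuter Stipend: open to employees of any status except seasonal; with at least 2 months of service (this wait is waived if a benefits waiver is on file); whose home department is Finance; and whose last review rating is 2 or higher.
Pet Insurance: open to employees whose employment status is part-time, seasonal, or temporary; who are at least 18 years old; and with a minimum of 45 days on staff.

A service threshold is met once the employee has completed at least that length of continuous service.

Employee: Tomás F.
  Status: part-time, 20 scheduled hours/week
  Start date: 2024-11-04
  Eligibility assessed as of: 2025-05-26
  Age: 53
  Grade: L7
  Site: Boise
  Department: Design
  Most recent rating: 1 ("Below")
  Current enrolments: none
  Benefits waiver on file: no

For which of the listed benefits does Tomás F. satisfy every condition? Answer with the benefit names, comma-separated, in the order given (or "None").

Service from 2024-11-04 to 2025-05-26: 203 days.
Bereavement Leave — no waiver, service 203 days ≥ 30 days ✓; age 53 ≥ 21 ✓; 20 hrs/wk < 40 ✗ → not eligible.
Remote Work Stipend — status part-time ✓; service 203 days ≥ 180 days ✓; age 53 ≥ 21 ✓; dept Design ✗ → not eligible.
Unlimited PTO Program — status part-time ✗ (requires full-time) → not eligible.
Backup Childcare — status part-time ✓; service 203 days ≥ 30 days ✓; grade L7 ≥ L4 ✓ → eligible.
Paid Family Leave — status part-time ✓ (not excluded); no waiver, service 203 days < 3 years (≈1095 days) ✗ → not eligible.
Sabbatical Program — status part-time ✓; service 203 days < 1 year (≈365 days) ✗ → not eligible.
Commuter Stipend — status part-time ✓ (not excluded); no waiver, service 203 days ≥ 2 months (≈60 days) ✓; dept Design ✗ → not eligible.
Pet Insurance — status part-time ✓; age 53 ≥ 18 ✓; service 203 days ≥ 45 days ✓ → eligible.

Backup Childcare, Pet Insurance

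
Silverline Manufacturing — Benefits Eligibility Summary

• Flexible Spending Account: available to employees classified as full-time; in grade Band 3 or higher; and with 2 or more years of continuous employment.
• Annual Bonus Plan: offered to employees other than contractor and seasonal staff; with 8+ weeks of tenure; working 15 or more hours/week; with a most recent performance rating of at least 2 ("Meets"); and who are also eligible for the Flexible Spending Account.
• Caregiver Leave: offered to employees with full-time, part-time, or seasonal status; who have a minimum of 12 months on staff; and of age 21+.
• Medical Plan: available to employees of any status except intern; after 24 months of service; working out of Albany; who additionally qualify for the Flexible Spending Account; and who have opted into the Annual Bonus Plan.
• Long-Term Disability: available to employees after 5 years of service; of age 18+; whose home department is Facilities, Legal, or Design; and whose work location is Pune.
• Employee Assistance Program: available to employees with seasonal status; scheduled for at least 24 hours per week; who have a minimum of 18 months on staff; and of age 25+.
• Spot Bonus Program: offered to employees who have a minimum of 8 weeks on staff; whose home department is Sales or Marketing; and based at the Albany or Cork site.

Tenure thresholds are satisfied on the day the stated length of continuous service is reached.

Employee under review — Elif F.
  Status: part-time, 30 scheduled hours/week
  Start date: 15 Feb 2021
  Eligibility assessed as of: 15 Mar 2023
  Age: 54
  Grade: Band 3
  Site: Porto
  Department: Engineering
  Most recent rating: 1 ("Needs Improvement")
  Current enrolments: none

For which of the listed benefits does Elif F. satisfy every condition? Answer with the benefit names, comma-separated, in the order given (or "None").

Service from 15 Feb 2021 to 15 Mar 2023: 758 days.
Flexible Spending Account — status part-time ✗ (requires full-time) → not eligible.
Annual Bonus Plan — status part-time ✓ (not excluded); service 758 days ≥ 8 weeks (≈56 days) ✓; 30 hrs/wk ≥ 15 ✓; rating 1 < 2 ✗ → not eligible.
Caregiver Leave — status part-time ✓; service 758 days ≥ 12 months (≈360 days) ✓; age 54 ≥ 21 ✓ → eligible.
Medical Plan — status part-time ✓ (not excluded); service 758 days ≥ 24 months (≈720 days) ✓; site Porto ✗ (not Albany) → not eligible.
Long-Term Disability — service 758 days < 5 years (≈1825 days) ✗ → not eligible.
Employee Assistance Program — status part-time ✗ (requires seasonal) → not eligible.
Spot Bonus Program — service 758 days ≥ 8 weeks (≈56 days) ✓; dept Engineering ✗ → not eligible.

Caregiver Leave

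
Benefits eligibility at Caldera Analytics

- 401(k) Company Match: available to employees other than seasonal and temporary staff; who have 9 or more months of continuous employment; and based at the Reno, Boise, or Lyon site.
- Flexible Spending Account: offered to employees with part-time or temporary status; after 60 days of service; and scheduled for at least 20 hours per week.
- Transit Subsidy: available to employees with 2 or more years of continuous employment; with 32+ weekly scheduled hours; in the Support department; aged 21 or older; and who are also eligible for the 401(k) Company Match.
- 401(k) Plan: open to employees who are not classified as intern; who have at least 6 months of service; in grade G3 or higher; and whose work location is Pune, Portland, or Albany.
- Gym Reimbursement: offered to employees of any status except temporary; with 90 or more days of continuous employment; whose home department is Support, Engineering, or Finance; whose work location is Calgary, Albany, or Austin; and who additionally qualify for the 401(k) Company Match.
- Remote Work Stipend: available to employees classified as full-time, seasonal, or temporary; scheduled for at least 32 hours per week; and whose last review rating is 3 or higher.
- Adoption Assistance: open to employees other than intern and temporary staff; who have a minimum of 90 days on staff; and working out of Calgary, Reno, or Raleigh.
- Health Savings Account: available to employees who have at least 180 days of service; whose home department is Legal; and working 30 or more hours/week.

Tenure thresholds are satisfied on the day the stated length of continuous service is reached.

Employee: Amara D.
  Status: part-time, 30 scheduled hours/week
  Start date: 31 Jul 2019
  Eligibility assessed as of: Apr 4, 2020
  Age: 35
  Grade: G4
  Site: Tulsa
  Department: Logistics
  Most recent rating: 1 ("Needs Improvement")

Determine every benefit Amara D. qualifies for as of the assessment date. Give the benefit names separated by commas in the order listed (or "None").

Service from 31 Jul 2019 to Apr 4, 2020: 248 days.
401(k) Company Match — status part-time ✓ (not excluded); service 248 days < 9 months (≈270 days) ✗ → not eligible.
Flexible Spending Account — status part-time ✓; service 248 days ≥ 60 days ✓; 30 hrs/wk ≥ 20 ✓ → eligible.
Transit Subsidy — service 248 days < 2 years (≈730 days) ✗ → not eligible.
401(k) Plan — status part-time ✓ (not excluded); service 248 days ≥ 6 months (≈180 days) ✓; grade G4 ≥ G3 ✓; site Tulsa ✗ (not Pune, Portland, or Albany) → not eligible.
Gym Reimbursement — status part-time ✓ (not excluded); service 248 days ≥ 90 days ✓; dept Logistics ✗ → not eligible.
Remote Work Stipend — status part-time ✗ (requires full-time, seasonal, or temporary) → not eligible.
Adoption Assistance — status part-time ✓ (not excluded); service 248 days ≥ 90 days ✓; site Tulsa ✗ (not Calgary, Reno, or Raleigh) → not eligible.
Health Savings Account — service 248 days ≥ 180 days ✓; dept Logistics ✗ → not eligible.

Flexible Spending Account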